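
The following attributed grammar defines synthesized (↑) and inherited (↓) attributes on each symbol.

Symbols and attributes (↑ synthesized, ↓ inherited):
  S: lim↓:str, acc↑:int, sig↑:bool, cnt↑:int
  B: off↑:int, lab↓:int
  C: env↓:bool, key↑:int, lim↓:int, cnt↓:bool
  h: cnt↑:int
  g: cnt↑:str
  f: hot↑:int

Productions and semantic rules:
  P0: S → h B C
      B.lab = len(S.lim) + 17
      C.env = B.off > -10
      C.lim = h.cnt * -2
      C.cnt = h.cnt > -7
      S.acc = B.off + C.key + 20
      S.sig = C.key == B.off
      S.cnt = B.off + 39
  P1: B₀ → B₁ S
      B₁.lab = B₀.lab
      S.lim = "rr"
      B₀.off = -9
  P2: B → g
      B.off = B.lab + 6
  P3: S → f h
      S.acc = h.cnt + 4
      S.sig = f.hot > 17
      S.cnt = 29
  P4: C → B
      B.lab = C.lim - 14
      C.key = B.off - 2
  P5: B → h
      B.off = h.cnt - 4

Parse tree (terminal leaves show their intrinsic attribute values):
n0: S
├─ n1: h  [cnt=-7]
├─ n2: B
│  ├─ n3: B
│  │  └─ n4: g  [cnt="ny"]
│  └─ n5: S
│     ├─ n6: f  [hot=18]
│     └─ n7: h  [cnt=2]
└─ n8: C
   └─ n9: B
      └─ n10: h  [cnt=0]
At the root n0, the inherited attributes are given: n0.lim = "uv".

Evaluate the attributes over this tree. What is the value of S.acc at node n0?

1. n0.lim = "uv"  [given at root]
2. n1.cnt = -7  [terminal]
3. n2.lab = 19  [len(S.lim) + 17]
4. n3.lab = 19  [B₀.lab]
5. n4.cnt = "ny"  [terminal]
6. n3.off = 25  [B.lab + 6]
7. n5.lim = "rr"  ["rr"]
8. n6.hot = 18  [terminal]
9. n7.cnt = 2  [terminal]
10. n5.acc = 6  [h.cnt + 4]
11. n5.sig = true  [f.hot > 17]
12. n5.cnt = 29  [29]
13. n2.off = -9  [-9]
14. n8.env = true  [B.off > -10]
15. n8.lim = 14  [h.cnt * -2]
16. n8.cnt = false  [h.cnt > -7]
17. n9.lab = 0  [C.lim - 14]
18. n10.cnt = 0  [terminal]
19. n9.off = -4  [h.cnt - 4]
20. n8.key = -6  [B.off - 2]
21. n0.acc = 5  [B.off + C.key + 20]
22. n0.sig = false  [C.key == B.off]
23. n0.cnt = 30  [B.off + 39]

5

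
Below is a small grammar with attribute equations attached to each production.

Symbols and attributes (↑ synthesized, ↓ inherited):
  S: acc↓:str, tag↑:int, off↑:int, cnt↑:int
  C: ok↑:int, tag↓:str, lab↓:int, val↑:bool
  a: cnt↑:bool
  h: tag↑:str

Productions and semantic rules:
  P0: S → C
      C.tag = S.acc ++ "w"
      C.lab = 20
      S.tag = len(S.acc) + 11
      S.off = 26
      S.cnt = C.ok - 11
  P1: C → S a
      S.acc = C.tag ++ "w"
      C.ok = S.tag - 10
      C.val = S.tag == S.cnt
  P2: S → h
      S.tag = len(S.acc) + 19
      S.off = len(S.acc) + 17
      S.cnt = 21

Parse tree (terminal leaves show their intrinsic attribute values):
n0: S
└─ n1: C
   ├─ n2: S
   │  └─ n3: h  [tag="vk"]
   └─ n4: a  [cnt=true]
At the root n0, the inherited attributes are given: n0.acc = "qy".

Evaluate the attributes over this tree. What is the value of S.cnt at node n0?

2

1. n0.acc = "qy"  [given at root]
2. n1.tag = "qyw"  [S.acc ++ "w"]
3. n1.lab = 20  [20]
4. n2.acc = "qyww"  [C.tag ++ "w"]
5. n3.tag = "vk"  [terminal]
6. n2.tag = 23  [len(S.acc) + 19]
7. n2.off = 21  [len(S.acc) + 17]
8. n2.cnt = 21  [21]
9. n4.cnt = true  [terminal]
10. n1.ok = 13  [S.tag - 10]
11. n1.val = false  [S.tag == S.cnt]
12. n0.tag = 13  [len(S.acc) + 11]
13. n0.off = 26  [26]
14. n0.cnt = 2  [C.ok - 11]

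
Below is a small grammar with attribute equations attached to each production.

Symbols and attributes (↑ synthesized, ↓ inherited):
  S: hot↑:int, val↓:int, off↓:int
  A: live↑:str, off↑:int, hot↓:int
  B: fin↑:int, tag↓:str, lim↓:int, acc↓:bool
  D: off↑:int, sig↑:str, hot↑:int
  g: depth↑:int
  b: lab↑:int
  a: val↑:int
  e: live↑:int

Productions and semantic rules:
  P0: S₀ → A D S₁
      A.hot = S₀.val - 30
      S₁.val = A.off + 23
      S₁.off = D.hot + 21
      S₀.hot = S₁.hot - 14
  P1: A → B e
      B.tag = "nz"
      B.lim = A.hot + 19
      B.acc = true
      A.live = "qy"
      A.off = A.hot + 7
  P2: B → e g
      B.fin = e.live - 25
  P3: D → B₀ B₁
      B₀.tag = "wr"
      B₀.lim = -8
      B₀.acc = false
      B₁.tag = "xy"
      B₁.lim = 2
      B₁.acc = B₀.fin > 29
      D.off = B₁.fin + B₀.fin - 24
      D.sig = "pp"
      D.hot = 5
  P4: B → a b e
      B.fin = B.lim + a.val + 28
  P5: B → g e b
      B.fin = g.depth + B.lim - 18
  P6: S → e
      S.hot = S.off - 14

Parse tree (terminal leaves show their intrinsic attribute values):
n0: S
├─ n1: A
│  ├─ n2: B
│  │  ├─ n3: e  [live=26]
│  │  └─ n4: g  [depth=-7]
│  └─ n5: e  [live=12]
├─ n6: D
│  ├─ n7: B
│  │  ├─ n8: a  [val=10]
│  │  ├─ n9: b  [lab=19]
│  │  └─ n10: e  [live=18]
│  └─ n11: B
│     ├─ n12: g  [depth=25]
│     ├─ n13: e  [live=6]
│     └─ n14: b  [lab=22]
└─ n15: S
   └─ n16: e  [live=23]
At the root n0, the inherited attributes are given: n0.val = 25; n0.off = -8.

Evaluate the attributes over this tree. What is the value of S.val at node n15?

25

1. n0.val = 25  [given at root]
2. n0.off = -8  [given at root]
3. n1.hot = -5  [S₀.val - 30]
4. n2.tag = "nz"  ["nz"]
5. n2.lim = 14  [A.hot + 19]
6. n2.acc = true  [true]
7. n3.live = 26  [terminal]
8. n4.depth = -7  [terminal]
9. n2.fin = 1  [e.live - 25]
10. n5.live = 12  [terminal]
11. n1.live = "qy"  ["qy"]
12. n1.off = 2  [A.hot + 7]
13. n7.tag = "wr"  ["wr"]
14. n7.lim = -8  [-8]
15. n7.acc = false  [false]
16. n8.val = 10  [terminal]
17. n9.lab = 19  [terminal]
18. n10.live = 18  [terminal]
19. n7.fin = 30  [B.lim + a.val + 28]
20. n11.tag = "xy"  ["xy"]
21. n11.lim = 2  [2]
22. n11.acc = true  [B₀.fin > 29]
23. n12.depth = 25  [terminal]
24. n13.live = 6  [terminal]
25. n14.lab = 22  [terminal]
26. n11.fin = 9  [g.depth + B.lim - 18]
27. n6.off = 15  [B₁.fin + B₀.fin - 24]
28. n6.sig = "pp"  ["pp"]
29. n6.hot = 5  [5]
30. n15.val = 25  [A.off + 23]
31. n15.off = 26  [D.hot + 21]
32. n16.live = 23  [terminal]
33. n15.hot = 12  [S.off - 14]
34. n0.hot = -2  [S₁.hot - 14]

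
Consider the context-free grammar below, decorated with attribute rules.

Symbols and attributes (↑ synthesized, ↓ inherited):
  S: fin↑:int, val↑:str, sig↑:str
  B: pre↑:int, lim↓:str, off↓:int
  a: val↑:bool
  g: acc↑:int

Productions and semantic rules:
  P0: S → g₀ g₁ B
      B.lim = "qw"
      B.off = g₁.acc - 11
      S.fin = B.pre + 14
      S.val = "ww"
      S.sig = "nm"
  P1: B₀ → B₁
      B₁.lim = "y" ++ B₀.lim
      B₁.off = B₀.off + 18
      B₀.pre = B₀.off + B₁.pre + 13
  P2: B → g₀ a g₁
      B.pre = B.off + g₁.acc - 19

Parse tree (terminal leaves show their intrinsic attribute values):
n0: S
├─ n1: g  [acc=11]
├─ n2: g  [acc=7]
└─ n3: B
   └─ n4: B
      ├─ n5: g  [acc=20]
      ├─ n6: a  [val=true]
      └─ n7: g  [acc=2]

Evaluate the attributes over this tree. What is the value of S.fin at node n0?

20

1. n1.acc = 11  [terminal]
2. n2.acc = 7  [terminal]
3. n3.lim = "qw"  ["qw"]
4. n3.off = -4  [g₁.acc - 11]
5. n4.lim = "yqw"  ["y" ++ B₀.lim]
6. n4.off = 14  [B₀.off + 18]
7. n5.acc = 20  [terminal]
8. n6.val = true  [terminal]
9. n7.acc = 2  [terminal]
10. n4.pre = -3  [B.off + g₁.acc - 19]
11. n3.pre = 6  [B₀.off + B₁.pre + 13]
12. n0.fin = 20  [B.pre + 14]
13. n0.val = "ww"  ["ww"]
14. n0.sig = "nm"  ["nm"]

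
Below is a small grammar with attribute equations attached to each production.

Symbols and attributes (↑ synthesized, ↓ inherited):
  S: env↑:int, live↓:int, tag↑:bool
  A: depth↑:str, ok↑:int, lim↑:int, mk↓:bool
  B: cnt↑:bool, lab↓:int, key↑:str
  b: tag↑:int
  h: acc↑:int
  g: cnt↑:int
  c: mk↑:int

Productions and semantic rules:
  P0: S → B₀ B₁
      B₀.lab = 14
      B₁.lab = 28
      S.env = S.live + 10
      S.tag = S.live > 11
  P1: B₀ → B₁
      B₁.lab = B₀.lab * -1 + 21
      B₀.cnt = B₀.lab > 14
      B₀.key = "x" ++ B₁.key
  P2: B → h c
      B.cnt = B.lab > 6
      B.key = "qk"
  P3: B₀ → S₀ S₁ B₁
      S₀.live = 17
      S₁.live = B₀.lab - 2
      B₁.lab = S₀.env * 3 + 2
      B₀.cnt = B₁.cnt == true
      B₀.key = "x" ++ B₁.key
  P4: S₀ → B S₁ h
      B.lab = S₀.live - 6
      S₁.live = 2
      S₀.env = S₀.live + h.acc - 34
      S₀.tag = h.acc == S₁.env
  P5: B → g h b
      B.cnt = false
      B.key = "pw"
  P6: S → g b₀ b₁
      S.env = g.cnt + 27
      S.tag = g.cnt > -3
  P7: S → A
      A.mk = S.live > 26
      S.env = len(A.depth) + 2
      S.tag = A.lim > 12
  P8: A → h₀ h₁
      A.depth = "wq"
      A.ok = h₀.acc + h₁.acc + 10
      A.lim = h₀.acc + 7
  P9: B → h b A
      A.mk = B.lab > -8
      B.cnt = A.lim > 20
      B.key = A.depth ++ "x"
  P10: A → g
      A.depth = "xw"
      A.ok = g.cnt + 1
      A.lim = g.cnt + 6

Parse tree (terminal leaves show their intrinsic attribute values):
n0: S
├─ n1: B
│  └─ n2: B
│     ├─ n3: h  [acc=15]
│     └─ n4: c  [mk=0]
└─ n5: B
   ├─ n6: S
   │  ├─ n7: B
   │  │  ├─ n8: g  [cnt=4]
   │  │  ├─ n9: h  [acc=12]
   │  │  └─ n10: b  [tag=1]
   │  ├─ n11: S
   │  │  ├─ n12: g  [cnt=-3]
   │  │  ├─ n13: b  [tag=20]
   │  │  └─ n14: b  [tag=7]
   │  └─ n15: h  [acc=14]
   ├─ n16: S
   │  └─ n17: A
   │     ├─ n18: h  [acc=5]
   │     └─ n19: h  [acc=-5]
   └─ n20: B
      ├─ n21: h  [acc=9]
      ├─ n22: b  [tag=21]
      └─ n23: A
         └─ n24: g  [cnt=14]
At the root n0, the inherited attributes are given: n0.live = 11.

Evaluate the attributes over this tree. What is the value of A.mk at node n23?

true

1. n0.live = 11  [given at root]
2. n1.lab = 14  [14]
3. n2.lab = 7  [B₀.lab * -1 + 21]
4. n3.acc = 15  [terminal]
5. n4.mk = 0  [terminal]
6. n2.cnt = true  [B.lab > 6]
7. n2.key = "qk"  ["qk"]
8. n1.cnt = false  [B₀.lab > 14]
9. n1.key = "xqk"  ["x" ++ B₁.key]
10. n5.lab = 28  [28]
11. n6.live = 17  [17]
12. n7.lab = 11  [S₀.live - 6]
13. n8.cnt = 4  [terminal]
14. n9.acc = 12  [terminal]
15. n10.tag = 1  [terminal]
16. n7.cnt = false  [false]
17. n7.key = "pw"  ["pw"]
18. n11.live = 2  [2]
19. n12.cnt = -3  [terminal]
20. n13.tag = 20  [terminal]
21. n14.tag = 7  [terminal]
22. n11.env = 24  [g.cnt + 27]
23. n11.tag = false  [g.cnt > -3]
24. n15.acc = 14  [terminal]
25. n6.env = -3  [S₀.live + h.acc - 34]
26. n6.tag = false  [h.acc == S₁.env]
27. n16.live = 26  [B₀.lab - 2]
28. n17.mk = false  [S.live > 26]
29. n18.acc = 5  [terminal]
30. n19.acc = -5  [terminal]
31. n17.depth = "wq"  ["wq"]
32. n17.ok = 10  [h₀.acc + h₁.acc + 10]
33. n17.lim = 12  [h₀.acc + 7]
34. n16.env = 4  [len(A.depth) + 2]
35. n16.tag = false  [A.lim > 12]
36. n20.lab = -7  [S₀.env * 3 + 2]
37. n21.acc = 9  [terminal]
38. n22.tag = 21  [terminal]
39. n23.mk = true  [B.lab > -8]
40. n24.cnt = 14  [terminal]
41. n23.depth = "xw"  ["xw"]
42. n23.ok = 15  [g.cnt + 1]
43. n23.lim = 20  [g.cnt + 6]
44. n20.cnt = false  [A.lim > 20]
45. n20.key = "xwx"  [A.depth ++ "x"]
46. n5.cnt = false  [B₁.cnt == true]
47. n5.key = "xxwx"  ["x" ++ B₁.key]
48. n0.env = 21  [S.live + 10]
49. n0.tag = false  [S.live > 11]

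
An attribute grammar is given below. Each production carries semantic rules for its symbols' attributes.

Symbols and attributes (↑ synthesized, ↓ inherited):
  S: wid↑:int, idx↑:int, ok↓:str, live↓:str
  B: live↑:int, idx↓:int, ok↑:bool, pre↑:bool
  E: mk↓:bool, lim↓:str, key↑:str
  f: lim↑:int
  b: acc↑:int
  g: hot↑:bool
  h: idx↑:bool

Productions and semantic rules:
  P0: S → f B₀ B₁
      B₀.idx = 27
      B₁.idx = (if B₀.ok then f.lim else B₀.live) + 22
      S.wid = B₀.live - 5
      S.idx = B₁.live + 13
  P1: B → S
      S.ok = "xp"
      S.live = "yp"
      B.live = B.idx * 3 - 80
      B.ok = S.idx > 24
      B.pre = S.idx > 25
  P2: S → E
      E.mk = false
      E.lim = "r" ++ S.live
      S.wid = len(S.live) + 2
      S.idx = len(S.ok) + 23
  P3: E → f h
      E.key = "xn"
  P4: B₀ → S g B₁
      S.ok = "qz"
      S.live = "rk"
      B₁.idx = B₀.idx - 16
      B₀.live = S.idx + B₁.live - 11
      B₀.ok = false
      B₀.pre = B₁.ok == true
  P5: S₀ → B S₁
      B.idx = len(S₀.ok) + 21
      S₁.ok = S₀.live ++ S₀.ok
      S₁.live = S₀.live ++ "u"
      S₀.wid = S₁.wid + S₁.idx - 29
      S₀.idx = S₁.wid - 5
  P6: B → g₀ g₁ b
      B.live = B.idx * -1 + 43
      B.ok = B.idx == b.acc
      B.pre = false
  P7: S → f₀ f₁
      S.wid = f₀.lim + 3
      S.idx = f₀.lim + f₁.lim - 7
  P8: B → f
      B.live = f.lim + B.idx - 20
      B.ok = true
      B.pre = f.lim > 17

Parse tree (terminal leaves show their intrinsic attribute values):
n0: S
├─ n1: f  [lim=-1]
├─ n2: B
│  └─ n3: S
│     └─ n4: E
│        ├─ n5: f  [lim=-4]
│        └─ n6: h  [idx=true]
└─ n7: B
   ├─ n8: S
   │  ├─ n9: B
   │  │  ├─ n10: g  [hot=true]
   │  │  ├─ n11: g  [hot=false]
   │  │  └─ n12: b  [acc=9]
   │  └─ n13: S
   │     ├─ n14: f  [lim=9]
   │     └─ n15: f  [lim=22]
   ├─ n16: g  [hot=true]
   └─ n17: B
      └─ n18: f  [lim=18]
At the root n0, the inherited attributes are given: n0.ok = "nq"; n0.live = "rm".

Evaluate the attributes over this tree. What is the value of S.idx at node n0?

12

1. n0.ok = "nq"  [given at root]
2. n0.live = "rm"  [given at root]
3. n1.lim = -1  [terminal]
4. n2.idx = 27  [27]
5. n3.ok = "xp"  ["xp"]
6. n3.live = "yp"  ["yp"]
7. n4.mk = false  [false]
8. n4.lim = "ryp"  ["r" ++ S.live]
9. n5.lim = -4  [terminal]
10. n6.idx = true  [terminal]
11. n4.key = "xn"  ["xn"]
12. n3.wid = 4  [len(S.live) + 2]
13. n3.idx = 25  [len(S.ok) + 23]
14. n2.live = 1  [B.idx * 3 - 80]
15. n2.ok = true  [S.idx > 24]
16. n2.pre = false  [S.idx > 25]
17. n7.idx = 21  [(if B₀.ok then f.lim else B₀.live) + 22]
18. n8.ok = "qz"  ["qz"]
19. n8.live = "rk"  ["rk"]
20. n9.idx = 23  [len(S₀.ok) + 21]
21. n10.hot = true  [terminal]
22. n11.hot = false  [terminal]
23. n12.acc = 9  [terminal]
24. n9.live = 20  [B.idx * -1 + 43]
25. n9.ok = false  [B.idx == b.acc]
26. n9.pre = false  [false]
27. n13.ok = "rkqz"  [S₀.live ++ S₀.ok]
28. n13.live = "rku"  [S₀.live ++ "u"]
29. n14.lim = 9  [terminal]
30. n15.lim = 22  [terminal]
31. n13.wid = 12  [f₀.lim + 3]
32. n13.idx = 24  [f₀.lim + f₁.lim - 7]
33. n8.wid = 7  [S₁.wid + S₁.idx - 29]
34. n8.idx = 7  [S₁.wid - 5]
35. n16.hot = true  [terminal]
36. n17.idx = 5  [B₀.idx - 16]
37. n18.lim = 18  [terminal]
38. n17.live = 3  [f.lim + B.idx - 20]
39. n17.ok = true  [true]
40. n17.pre = true  [f.lim > 17]
41. n7.live = -1  [S.idx + B₁.live - 11]
42. n7.ok = false  [false]
43. n7.pre = true  [B₁.ok == true]
44. n0.wid = -4  [B₀.live - 5]
45. n0.idx = 12  [B₁.live + 13]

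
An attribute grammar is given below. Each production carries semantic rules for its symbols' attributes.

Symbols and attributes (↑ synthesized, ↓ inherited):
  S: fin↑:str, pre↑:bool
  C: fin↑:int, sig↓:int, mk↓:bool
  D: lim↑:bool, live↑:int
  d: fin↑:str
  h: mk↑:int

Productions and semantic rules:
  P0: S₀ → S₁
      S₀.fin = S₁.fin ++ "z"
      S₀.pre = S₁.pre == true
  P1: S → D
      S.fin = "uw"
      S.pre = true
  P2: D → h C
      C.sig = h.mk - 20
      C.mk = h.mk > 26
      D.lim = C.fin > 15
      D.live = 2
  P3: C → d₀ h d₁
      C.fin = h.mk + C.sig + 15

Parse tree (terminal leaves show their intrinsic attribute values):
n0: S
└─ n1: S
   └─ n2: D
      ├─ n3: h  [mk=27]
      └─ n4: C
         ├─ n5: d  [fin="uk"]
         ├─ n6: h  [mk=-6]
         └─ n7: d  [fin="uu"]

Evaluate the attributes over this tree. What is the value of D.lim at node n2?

true

1. n3.mk = 27  [terminal]
2. n4.sig = 7  [h.mk - 20]
3. n4.mk = true  [h.mk > 26]
4. n5.fin = "uk"  [terminal]
5. n6.mk = -6  [terminal]
6. n7.fin = "uu"  [terminal]
7. n4.fin = 16  [h.mk + C.sig + 15]
8. n2.lim = true  [C.fin > 15]
9. n2.live = 2  [2]
10. n1.fin = "uw"  ["uw"]
11. n1.pre = true  [true]
12. n0.fin = "uwz"  [S₁.fin ++ "z"]
13. n0.pre = true  [S₁.pre == true]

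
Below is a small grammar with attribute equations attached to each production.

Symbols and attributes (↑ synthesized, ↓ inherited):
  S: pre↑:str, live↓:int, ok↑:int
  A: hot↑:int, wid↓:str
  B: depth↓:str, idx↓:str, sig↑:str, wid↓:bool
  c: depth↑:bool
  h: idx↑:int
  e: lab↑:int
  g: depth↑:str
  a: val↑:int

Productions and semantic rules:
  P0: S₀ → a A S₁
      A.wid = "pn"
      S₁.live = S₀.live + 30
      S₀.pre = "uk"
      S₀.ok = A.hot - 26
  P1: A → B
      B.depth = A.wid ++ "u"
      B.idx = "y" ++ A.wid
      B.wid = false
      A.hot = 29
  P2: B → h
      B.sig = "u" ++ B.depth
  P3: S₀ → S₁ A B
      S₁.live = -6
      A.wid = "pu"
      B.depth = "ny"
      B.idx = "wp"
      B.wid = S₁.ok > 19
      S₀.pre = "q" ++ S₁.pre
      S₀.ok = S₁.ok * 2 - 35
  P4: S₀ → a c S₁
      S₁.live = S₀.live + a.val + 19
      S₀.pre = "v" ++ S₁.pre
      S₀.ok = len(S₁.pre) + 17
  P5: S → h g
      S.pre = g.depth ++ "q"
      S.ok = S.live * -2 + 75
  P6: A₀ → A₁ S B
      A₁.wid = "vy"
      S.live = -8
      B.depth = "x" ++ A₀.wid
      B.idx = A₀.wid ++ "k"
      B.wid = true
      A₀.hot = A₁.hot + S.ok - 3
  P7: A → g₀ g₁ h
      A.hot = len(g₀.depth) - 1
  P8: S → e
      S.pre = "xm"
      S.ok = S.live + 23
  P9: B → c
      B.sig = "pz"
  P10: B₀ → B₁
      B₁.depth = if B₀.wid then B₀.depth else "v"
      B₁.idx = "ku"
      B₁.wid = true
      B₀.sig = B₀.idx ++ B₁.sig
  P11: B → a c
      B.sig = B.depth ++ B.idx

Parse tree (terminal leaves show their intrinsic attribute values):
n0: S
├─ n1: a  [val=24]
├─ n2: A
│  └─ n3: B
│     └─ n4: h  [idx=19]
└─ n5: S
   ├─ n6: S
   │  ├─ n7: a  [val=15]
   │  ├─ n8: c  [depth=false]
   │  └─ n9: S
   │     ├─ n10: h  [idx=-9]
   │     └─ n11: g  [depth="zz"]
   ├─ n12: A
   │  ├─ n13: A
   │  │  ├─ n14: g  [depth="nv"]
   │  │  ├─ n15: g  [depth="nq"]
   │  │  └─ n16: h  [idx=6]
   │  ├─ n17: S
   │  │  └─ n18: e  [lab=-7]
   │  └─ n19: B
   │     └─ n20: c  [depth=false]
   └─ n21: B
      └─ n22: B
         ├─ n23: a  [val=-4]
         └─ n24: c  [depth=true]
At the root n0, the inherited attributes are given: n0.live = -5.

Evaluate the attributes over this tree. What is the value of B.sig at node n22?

"nyku"

1. n0.live = -5  [given at root]
2. n1.val = 24  [terminal]
3. n2.wid = "pn"  ["pn"]
4. n3.depth = "pnu"  [A.wid ++ "u"]
5. n3.idx = "ypn"  ["y" ++ A.wid]
6. n3.wid = false  [false]
7. n4.idx = 19  [terminal]
8. n3.sig = "upnu"  ["u" ++ B.depth]
9. n2.hot = 29  [29]
10. n5.live = 25  [S₀.live + 30]
11. n6.live = -6  [-6]
12. n7.val = 15  [terminal]
13. n8.depth = false  [terminal]
14. n9.live = 28  [S₀.live + a.val + 19]
15. n10.idx = -9  [terminal]
16. n11.depth = "zz"  [terminal]
17. n9.pre = "zzq"  [g.depth ++ "q"]
18. n9.ok = 19  [S.live * -2 + 75]
19. n6.pre = "vzzq"  ["v" ++ S₁.pre]
20. n6.ok = 20  [len(S₁.pre) + 17]
21. n12.wid = "pu"  ["pu"]
22. n13.wid = "vy"  ["vy"]
23. n14.depth = "nv"  [terminal]
24. n15.depth = "nq"  [terminal]
25. n16.idx = 6  [terminal]
26. n13.hot = 1  [len(g₀.depth) - 1]
27. n17.live = -8  [-8]
28. n18.lab = -7  [terminal]
29. n17.pre = "xm"  ["xm"]
30. n17.ok = 15  [S.live + 23]
31. n19.depth = "xpu"  ["x" ++ A₀.wid]
32. n19.idx = "puk"  [A₀.wid ++ "k"]
33. n19.wid = true  [true]
34. n20.depth = false  [terminal]
35. n19.sig = "pz"  ["pz"]
36. n12.hot = 13  [A₁.hot + S.ok - 3]
37. n21.depth = "ny"  ["ny"]
38. n21.idx = "wp"  ["wp"]
39. n21.wid = true  [S₁.ok > 19]
40. n22.depth = "ny"  [if B₀.wid then B₀.depth else "v"]
41. n22.idx = "ku"  ["ku"]
42. n22.wid = true  [true]
43. n23.val = -4  [terminal]
44. n24.depth = true  [terminal]
45. n22.sig = "nyku"  [B.depth ++ B.idx]
46. n21.sig = "wpnyku"  [B₀.idx ++ B₁.sig]
47. n5.pre = "qvzzq"  ["q" ++ S₁.pre]
48. n5.ok = 5  [S₁.ok * 2 - 35]
49. n0.pre = "uk"  ["uk"]
50. n0.ok = 3  [A.hot - 26]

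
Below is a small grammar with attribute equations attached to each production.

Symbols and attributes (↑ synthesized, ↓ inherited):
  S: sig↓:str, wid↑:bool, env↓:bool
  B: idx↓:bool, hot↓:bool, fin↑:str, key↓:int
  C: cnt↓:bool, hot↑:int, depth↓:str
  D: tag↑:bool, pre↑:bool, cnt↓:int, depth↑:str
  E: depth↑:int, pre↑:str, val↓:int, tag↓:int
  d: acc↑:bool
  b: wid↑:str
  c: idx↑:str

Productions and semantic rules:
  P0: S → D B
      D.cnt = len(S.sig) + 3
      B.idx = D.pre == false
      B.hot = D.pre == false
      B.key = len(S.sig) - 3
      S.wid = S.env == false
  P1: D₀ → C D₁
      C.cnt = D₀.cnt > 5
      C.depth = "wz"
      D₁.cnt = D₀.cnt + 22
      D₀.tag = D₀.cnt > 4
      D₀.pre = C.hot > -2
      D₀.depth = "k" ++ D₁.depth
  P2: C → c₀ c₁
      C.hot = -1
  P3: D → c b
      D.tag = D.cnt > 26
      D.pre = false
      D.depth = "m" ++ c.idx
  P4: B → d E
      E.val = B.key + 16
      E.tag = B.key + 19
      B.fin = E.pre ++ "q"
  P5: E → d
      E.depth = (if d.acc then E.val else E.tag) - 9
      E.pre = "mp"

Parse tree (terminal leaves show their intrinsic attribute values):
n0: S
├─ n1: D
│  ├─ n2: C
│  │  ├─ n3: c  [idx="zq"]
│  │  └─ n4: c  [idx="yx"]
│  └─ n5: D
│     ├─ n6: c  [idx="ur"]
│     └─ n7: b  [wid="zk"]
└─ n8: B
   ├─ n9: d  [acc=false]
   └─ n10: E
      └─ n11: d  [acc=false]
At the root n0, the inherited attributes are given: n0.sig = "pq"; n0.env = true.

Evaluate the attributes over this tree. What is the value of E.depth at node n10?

1. n0.sig = "pq"  [given at root]
2. n0.env = true  [given at root]
3. n1.cnt = 5  [len(S.sig) + 3]
4. n2.cnt = false  [D₀.cnt > 5]
5. n2.depth = "wz"  ["wz"]
6. n3.idx = "zq"  [terminal]
7. n4.idx = "yx"  [terminal]
8. n2.hot = -1  [-1]
9. n5.cnt = 27  [D₀.cnt + 22]
10. n6.idx = "ur"  [terminal]
11. n7.wid = "zk"  [terminal]
12. n5.tag = true  [D.cnt > 26]
13. n5.pre = false  [false]
14. n5.depth = "mur"  ["m" ++ c.idx]
15. n1.tag = true  [D₀.cnt > 4]
16. n1.pre = true  [C.hot > -2]
17. n1.depth = "kmur"  ["k" ++ D₁.depth]
18. n8.idx = false  [D.pre == false]
19. n8.hot = false  [D.pre == false]
20. n8.key = -1  [len(S.sig) - 3]
21. n9.acc = false  [terminal]
22. n10.val = 15  [B.key + 16]
23. n10.tag = 18  [B.key + 19]
24. n11.acc = false  [terminal]
25. n10.depth = 9  [(if d.acc then E.val else E.tag) - 9]
26. n10.pre = "mp"  ["mp"]
27. n8.fin = "mpq"  [E.pre ++ "q"]
28. n0.wid = false  [S.env == false]

9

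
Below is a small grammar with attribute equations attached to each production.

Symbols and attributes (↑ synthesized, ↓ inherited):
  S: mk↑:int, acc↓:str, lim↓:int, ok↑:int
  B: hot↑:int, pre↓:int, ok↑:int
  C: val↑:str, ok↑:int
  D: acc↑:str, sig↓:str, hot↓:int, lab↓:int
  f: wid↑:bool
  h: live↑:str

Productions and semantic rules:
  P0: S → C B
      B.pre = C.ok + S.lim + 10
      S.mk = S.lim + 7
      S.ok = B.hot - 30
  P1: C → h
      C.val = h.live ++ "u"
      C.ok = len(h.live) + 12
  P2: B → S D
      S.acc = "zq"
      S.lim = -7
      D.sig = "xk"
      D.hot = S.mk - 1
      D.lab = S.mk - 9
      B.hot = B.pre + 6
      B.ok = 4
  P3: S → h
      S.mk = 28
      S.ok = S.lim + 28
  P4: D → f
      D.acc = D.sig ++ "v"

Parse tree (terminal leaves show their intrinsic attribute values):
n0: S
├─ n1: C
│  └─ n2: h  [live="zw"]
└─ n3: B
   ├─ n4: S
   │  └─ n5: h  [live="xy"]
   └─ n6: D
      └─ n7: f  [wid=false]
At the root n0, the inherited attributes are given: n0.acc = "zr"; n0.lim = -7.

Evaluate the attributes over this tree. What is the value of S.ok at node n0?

1. n0.acc = "zr"  [given at root]
2. n0.lim = -7  [given at root]
3. n2.live = "zw"  [terminal]
4. n1.val = "zwu"  [h.live ++ "u"]
5. n1.ok = 14  [len(h.live) + 12]
6. n3.pre = 17  [C.ok + S.lim + 10]
7. n4.acc = "zq"  ["zq"]
8. n4.lim = -7  [-7]
9. n5.live = "xy"  [terminal]
10. n4.mk = 28  [28]
11. n4.ok = 21  [S.lim + 28]
12. n6.sig = "xk"  ["xk"]
13. n6.hot = 27  [S.mk - 1]
14. n6.lab = 19  [S.mk - 9]
15. n7.wid = false  [terminal]
16. n6.acc = "xkv"  [D.sig ++ "v"]
17. n3.hot = 23  [B.pre + 6]
18. n3.ok = 4  [4]
19. n0.mk = 0  [S.lim + 7]
20. n0.ok = -7  [B.hot - 30]

-7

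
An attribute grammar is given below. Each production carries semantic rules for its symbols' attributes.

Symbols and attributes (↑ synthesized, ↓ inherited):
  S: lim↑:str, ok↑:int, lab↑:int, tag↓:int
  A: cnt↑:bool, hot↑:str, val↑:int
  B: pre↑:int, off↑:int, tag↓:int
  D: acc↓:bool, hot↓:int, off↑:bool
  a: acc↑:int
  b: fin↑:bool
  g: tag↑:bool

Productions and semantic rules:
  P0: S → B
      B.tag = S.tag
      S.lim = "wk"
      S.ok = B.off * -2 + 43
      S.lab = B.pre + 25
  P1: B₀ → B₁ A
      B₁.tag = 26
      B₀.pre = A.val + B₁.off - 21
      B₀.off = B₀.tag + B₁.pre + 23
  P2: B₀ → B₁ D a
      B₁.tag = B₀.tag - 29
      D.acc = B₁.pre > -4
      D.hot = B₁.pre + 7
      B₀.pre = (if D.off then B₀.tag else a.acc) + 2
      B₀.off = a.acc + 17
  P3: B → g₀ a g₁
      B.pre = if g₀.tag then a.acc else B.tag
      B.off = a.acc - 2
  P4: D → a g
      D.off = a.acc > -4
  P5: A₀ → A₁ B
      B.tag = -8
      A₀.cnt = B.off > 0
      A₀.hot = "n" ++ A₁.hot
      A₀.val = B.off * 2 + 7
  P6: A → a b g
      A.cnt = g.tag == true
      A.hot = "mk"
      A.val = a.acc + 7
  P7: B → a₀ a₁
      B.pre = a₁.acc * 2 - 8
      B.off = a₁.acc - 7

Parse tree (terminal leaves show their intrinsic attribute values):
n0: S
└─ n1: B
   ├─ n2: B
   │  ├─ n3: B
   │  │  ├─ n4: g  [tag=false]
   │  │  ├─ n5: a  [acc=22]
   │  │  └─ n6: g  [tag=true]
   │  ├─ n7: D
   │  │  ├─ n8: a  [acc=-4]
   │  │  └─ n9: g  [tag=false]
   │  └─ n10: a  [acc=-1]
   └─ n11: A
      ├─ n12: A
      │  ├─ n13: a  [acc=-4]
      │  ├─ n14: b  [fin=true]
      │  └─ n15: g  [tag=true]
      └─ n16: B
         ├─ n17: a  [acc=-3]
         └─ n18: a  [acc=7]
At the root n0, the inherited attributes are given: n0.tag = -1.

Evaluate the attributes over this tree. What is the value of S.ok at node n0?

-3

1. n0.tag = -1  [given at root]
2. n1.tag = -1  [S.tag]
3. n2.tag = 26  [26]
4. n3.tag = -3  [B₀.tag - 29]
5. n4.tag = false  [terminal]
6. n5.acc = 22  [terminal]
7. n6.tag = true  [terminal]
8. n3.pre = -3  [if g₀.tag then a.acc else B.tag]
9. n3.off = 20  [a.acc - 2]
10. n7.acc = true  [B₁.pre > -4]
11. n7.hot = 4  [B₁.pre + 7]
12. n8.acc = -4  [terminal]
13. n9.tag = false  [terminal]
14. n7.off = false  [a.acc > -4]
15. n10.acc = -1  [terminal]
16. n2.pre = 1  [(if D.off then B₀.tag else a.acc) + 2]
17. n2.off = 16  [a.acc + 17]
18. n13.acc = -4  [terminal]
19. n14.fin = true  [terminal]
20. n15.tag = true  [terminal]
21. n12.cnt = true  [g.tag == true]
22. n12.hot = "mk"  ["mk"]
23. n12.val = 3  [a.acc + 7]
24. n16.tag = -8  [-8]
25. n17.acc = -3  [terminal]
26. n18.acc = 7  [terminal]
27. n16.pre = 6  [a₁.acc * 2 - 8]
28. n16.off = 0  [a₁.acc - 7]
29. n11.cnt = false  [B.off > 0]
30. n11.hot = "nmk"  ["n" ++ A₁.hot]
31. n11.val = 7  [B.off * 2 + 7]
32. n1.pre = 2  [A.val + B₁.off - 21]
33. n1.off = 23  [B₀.tag + B₁.pre + 23]
34. n0.lim = "wk"  ["wk"]
35. n0.ok = -3  [B.off * -2 + 43]
36. n0.lab = 27  [B.pre + 25]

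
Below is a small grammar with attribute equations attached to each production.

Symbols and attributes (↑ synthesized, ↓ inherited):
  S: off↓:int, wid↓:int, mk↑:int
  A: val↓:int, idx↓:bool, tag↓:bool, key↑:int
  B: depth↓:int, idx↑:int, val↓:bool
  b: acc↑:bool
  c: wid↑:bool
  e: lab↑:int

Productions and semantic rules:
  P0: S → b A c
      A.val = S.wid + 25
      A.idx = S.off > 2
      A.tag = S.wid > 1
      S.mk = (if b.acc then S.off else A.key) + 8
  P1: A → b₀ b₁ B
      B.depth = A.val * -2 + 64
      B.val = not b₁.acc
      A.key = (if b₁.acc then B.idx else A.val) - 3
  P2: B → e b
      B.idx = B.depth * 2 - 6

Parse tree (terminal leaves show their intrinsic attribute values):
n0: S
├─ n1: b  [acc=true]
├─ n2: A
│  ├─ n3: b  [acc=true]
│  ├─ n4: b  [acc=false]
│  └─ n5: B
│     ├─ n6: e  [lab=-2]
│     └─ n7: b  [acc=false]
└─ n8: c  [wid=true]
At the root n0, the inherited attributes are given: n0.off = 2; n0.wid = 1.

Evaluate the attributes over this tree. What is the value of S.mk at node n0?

10

1. n0.off = 2  [given at root]
2. n0.wid = 1  [given at root]
3. n1.acc = true  [terminal]
4. n2.val = 26  [S.wid + 25]
5. n2.idx = false  [S.off > 2]
6. n2.tag = false  [S.wid > 1]
7. n3.acc = true  [terminal]
8. n4.acc = false  [terminal]
9. n5.depth = 12  [A.val * -2 + 64]
10. n5.val = true  [not b₁.acc]
11. n6.lab = -2  [terminal]
12. n7.acc = false  [terminal]
13. n5.idx = 18  [B.depth * 2 - 6]
14. n2.key = 23  [(if b₁.acc then B.idx else A.val) - 3]
15. n8.wid = true  [terminal]
16. n0.mk = 10  [(if b.acc then S.off else A.key) + 8]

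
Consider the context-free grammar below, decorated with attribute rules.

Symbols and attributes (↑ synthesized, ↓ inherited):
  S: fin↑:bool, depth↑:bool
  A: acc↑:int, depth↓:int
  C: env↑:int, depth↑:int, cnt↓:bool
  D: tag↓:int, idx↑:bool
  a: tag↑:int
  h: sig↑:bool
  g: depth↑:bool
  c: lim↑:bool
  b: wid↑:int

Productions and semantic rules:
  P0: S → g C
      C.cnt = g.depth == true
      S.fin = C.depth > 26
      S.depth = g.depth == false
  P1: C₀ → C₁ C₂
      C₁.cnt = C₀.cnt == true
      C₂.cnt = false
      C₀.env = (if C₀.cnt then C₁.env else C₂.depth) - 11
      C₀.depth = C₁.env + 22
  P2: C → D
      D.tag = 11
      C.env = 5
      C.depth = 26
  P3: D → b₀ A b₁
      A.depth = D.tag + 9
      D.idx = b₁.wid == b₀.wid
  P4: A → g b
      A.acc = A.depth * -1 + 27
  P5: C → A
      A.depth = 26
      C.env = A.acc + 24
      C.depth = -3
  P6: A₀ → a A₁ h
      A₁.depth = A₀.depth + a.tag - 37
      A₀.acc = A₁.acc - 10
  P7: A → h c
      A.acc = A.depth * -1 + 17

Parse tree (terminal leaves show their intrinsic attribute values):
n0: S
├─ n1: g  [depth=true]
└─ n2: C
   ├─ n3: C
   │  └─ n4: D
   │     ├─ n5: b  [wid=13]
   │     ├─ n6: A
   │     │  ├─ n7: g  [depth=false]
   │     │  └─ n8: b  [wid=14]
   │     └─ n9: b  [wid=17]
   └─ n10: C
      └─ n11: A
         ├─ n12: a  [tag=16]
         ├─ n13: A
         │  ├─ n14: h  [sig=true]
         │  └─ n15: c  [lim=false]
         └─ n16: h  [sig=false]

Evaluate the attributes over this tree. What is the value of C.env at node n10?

26

1. n1.depth = true  [terminal]
2. n2.cnt = true  [g.depth == true]
3. n3.cnt = true  [C₀.cnt == true]
4. n4.tag = 11  [11]
5. n5.wid = 13  [terminal]
6. n6.depth = 20  [D.tag + 9]
7. n7.depth = false  [terminal]
8. n8.wid = 14  [terminal]
9. n6.acc = 7  [A.depth * -1 + 27]
10. n9.wid = 17  [terminal]
11. n4.idx = false  [b₁.wid == b₀.wid]
12. n3.env = 5  [5]
13. n3.depth = 26  [26]
14. n10.cnt = false  [false]
15. n11.depth = 26  [26]
16. n12.tag = 16  [terminal]
17. n13.depth = 5  [A₀.depth + a.tag - 37]
18. n14.sig = true  [terminal]
19. n15.lim = false  [terminal]
20. n13.acc = 12  [A.depth * -1 + 17]
21. n16.sig = false  [terminal]
22. n11.acc = 2  [A₁.acc - 10]
23. n10.env = 26  [A.acc + 24]
24. n10.depth = -3  [-3]
25. n2.env = -6  [(if C₀.cnt then C₁.env else C₂.depth) - 11]
26. n2.depth = 27  [C₁.env + 22]
27. n0.fin = true  [C.depth > 26]
28. n0.depth = false  [g.depth == false]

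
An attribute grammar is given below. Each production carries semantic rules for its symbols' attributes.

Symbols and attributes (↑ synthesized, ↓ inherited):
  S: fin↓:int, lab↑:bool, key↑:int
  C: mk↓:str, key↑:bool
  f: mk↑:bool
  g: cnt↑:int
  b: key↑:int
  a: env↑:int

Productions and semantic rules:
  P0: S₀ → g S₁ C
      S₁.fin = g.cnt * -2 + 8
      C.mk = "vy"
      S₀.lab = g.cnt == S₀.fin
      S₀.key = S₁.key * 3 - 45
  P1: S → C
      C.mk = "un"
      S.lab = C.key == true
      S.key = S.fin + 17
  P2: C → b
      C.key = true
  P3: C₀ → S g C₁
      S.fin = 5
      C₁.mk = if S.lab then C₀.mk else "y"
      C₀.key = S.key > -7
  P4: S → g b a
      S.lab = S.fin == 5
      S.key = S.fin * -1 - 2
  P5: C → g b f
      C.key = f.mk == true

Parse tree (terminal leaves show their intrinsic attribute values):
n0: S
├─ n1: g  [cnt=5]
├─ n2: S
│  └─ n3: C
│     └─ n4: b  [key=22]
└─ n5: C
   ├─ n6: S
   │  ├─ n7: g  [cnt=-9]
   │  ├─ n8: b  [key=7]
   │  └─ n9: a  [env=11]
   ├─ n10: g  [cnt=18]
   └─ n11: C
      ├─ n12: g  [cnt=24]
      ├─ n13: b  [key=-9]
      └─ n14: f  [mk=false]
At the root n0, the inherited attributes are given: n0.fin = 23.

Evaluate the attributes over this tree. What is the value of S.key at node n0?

1. n0.fin = 23  [given at root]
2. n1.cnt = 5  [terminal]
3. n2.fin = -2  [g.cnt * -2 + 8]
4. n3.mk = "un"  ["un"]
5. n4.key = 22  [terminal]
6. n3.key = true  [true]
7. n2.lab = true  [C.key == true]
8. n2.key = 15  [S.fin + 17]
9. n5.mk = "vy"  ["vy"]
10. n6.fin = 5  [5]
11. n7.cnt = -9  [terminal]
12. n8.key = 7  [terminal]
13. n9.env = 11  [terminal]
14. n6.lab = true  [S.fin == 5]
15. n6.key = -7  [S.fin * -1 - 2]
16. n10.cnt = 18  [terminal]
17. n11.mk = "vy"  [if S.lab then C₀.mk else "y"]
18. n12.cnt = 24  [terminal]
19. n13.key = -9  [terminal]
20. n14.mk = false  [terminal]
21. n11.key = false  [f.mk == true]
22. n5.key = false  [S.key > -7]
23. n0.lab = false  [g.cnt == S₀.fin]
24. n0.key = 0  [S₁.key * 3 - 45]

0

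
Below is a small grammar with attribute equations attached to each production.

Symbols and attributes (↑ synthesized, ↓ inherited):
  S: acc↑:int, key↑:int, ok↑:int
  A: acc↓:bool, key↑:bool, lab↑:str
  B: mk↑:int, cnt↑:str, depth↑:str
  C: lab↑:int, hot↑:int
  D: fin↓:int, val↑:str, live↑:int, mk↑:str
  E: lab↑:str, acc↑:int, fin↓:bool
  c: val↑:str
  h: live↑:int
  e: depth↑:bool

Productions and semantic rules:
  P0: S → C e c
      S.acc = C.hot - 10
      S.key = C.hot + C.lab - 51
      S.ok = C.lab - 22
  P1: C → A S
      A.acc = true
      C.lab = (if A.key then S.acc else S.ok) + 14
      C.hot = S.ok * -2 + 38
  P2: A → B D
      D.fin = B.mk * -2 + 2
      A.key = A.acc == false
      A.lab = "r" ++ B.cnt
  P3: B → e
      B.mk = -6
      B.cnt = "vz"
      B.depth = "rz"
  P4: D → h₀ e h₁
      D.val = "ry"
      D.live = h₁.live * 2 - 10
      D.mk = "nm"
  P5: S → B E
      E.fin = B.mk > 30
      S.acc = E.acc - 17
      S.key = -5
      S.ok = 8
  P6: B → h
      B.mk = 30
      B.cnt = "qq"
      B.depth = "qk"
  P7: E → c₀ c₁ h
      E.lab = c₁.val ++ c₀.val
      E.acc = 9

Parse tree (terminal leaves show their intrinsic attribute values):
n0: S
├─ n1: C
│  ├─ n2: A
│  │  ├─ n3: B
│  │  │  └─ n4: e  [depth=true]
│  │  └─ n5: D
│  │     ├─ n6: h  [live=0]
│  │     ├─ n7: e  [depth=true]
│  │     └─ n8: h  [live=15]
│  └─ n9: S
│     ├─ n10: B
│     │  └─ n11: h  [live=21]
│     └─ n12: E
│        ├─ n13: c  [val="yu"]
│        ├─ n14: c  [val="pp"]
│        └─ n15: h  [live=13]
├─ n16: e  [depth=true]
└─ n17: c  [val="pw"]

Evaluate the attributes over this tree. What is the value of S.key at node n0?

-7

1. n2.acc = true  [true]
2. n4.depth = true  [terminal]
3. n3.mk = -6  [-6]
4. n3.cnt = "vz"  ["vz"]
5. n3.depth = "rz"  ["rz"]
6. n5.fin = 14  [B.mk * -2 + 2]
7. n6.live = 0  [terminal]
8. n7.depth = true  [terminal]
9. n8.live = 15  [terminal]
10. n5.val = "ry"  ["ry"]
11. n5.live = 20  [h₁.live * 2 - 10]
12. n5.mk = "nm"  ["nm"]
13. n2.key = false  [A.acc == false]
14. n2.lab = "rvz"  ["r" ++ B.cnt]
15. n11.live = 21  [terminal]
16. n10.mk = 30  [30]
17. n10.cnt = "qq"  ["qq"]
18. n10.depth = "qk"  ["qk"]
19. n12.fin = false  [B.mk > 30]
20. n13.val = "yu"  [terminal]
21. n14.val = "pp"  [terminal]
22. n15.live = 13  [terminal]
23. n12.lab = "ppyu"  [c₁.val ++ c₀.val]
24. n12.acc = 9  [9]
25. n9.acc = -8  [E.acc - 17]
26. n9.key = -5  [-5]
27. n9.ok = 8  [8]
28. n1.lab = 22  [(if A.key then S.acc else S.ok) + 14]
29. n1.hot = 22  [S.ok * -2 + 38]
30. n16.depth = true  [terminal]
31. n17.val = "pw"  [terminal]
32. n0.acc = 12  [C.hot - 10]
33. n0.key = -7  [C.hot + C.lab - 51]
34. n0.ok = 0  [C.lab - 22]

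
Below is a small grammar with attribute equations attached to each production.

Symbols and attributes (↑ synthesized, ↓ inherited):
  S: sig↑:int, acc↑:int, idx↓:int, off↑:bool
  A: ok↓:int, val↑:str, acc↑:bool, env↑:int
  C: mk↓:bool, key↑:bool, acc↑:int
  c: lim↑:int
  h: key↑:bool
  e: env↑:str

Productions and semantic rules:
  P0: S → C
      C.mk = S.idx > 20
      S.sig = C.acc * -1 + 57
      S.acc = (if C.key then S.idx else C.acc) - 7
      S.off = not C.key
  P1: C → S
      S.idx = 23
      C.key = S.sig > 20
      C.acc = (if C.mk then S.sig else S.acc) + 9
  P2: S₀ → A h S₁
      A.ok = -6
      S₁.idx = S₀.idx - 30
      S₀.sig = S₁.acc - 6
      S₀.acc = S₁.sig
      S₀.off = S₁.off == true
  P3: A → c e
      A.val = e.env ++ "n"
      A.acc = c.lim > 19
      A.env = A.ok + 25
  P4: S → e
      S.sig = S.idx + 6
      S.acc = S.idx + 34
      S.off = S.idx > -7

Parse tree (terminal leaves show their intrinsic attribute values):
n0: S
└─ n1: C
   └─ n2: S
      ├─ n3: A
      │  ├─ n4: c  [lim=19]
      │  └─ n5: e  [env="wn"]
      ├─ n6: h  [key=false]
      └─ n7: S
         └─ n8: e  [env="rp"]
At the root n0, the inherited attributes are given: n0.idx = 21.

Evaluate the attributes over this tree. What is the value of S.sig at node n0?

1. n0.idx = 21  [given at root]
2. n1.mk = true  [S.idx > 20]
3. n2.idx = 23  [23]
4. n3.ok = -6  [-6]
5. n4.lim = 19  [terminal]
6. n5.env = "wn"  [terminal]
7. n3.val = "wnn"  [e.env ++ "n"]
8. n3.acc = false  [c.lim > 19]
9. n3.env = 19  [A.ok + 25]
10. n6.key = false  [terminal]
11. n7.idx = -7  [S₀.idx - 30]
12. n8.env = "rp"  [terminal]
13. n7.sig = -1  [S.idx + 6]
14. n7.acc = 27  [S.idx + 34]
15. n7.off = false  [S.idx > -7]
16. n2.sig = 21  [S₁.acc - 6]
17. n2.acc = -1  [S₁.sig]
18. n2.off = false  [S₁.off == true]
19. n1.key = true  [S.sig > 20]
20. n1.acc = 30  [(if C.mk then S.sig else S.acc) + 9]
21. n0.sig = 27  [C.acc * -1 + 57]
22. n0.acc = 14  [(if C.key then S.idx else C.acc) - 7]
23. n0.off = false  [not C.key]

27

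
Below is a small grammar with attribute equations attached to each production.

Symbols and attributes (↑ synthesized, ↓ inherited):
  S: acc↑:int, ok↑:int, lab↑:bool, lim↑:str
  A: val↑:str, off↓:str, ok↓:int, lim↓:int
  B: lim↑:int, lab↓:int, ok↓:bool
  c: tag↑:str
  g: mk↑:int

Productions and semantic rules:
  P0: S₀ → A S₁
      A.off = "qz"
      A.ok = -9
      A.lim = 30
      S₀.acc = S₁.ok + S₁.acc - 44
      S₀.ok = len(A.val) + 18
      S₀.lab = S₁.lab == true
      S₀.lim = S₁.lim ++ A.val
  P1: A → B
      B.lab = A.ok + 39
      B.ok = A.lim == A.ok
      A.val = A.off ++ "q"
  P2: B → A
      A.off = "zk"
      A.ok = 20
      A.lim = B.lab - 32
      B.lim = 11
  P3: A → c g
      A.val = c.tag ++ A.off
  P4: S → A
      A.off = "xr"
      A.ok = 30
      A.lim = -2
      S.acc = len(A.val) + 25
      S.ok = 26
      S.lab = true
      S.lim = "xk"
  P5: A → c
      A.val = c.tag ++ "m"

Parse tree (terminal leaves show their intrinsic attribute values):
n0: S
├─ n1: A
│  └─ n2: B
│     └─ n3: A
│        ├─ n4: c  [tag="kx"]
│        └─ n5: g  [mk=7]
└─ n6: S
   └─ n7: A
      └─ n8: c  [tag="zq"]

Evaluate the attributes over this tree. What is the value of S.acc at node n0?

1. n1.off = "qz"  ["qz"]
2. n1.ok = -9  [-9]
3. n1.lim = 30  [30]
4. n2.lab = 30  [A.ok + 39]
5. n2.ok = false  [A.lim == A.ok]
6. n3.off = "zk"  ["zk"]
7. n3.ok = 20  [20]
8. n3.lim = -2  [B.lab - 32]
9. n4.tag = "kx"  [terminal]
10. n5.mk = 7  [terminal]
11. n3.val = "kxzk"  [c.tag ++ A.off]
12. n2.lim = 11  [11]
13. n1.val = "qzq"  [A.off ++ "q"]
14. n7.off = "xr"  ["xr"]
15. n7.ok = 30  [30]
16. n7.lim = -2  [-2]
17. n8.tag = "zq"  [terminal]
18. n7.val = "zqm"  [c.tag ++ "m"]
19. n6.acc = 28  [len(A.val) + 25]
20. n6.ok = 26  [26]
21. n6.lab = true  [true]
22. n6.lim = "xk"  ["xk"]
23. n0.acc = 10  [S₁.ok + S₁.acc - 44]
24. n0.ok = 21  [len(A.val) + 18]
25. n0.lab = true  [S₁.lab == true]
26. n0.lim = "xkqzq"  [S₁.lim ++ A.val]

10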